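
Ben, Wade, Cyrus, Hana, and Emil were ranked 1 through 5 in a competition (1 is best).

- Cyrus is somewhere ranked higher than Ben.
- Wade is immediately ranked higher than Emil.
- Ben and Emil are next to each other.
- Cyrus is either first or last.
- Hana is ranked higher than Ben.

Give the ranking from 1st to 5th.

From clue 1: Ben is in {2,3,4,5}.
From clues 1–3: Ben is in {4,5}.
From clues 1–4: Cyrus → rank 1.
From clues 1–5: Hana → rank 2, Wade → rank 3, Emil → rank 4, Ben → rank 5.

Cyrus, Hana, Wade, Emil, Ben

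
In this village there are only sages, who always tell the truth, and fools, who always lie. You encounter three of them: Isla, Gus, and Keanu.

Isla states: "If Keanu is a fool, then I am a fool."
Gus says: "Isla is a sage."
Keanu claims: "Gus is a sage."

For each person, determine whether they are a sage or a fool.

Isla: sage, Gus: sage, Keanu: sage

Consider Isla. Suppose Isla is a fool.
Then Isla's own statement would have to be false, but it can't be — contradiction.
So Isla is a sage.
With that fixed, Gus's statement is true, so Gus is a sage.
With that fixed, Keanu's statement is true, so Keanu is a sage.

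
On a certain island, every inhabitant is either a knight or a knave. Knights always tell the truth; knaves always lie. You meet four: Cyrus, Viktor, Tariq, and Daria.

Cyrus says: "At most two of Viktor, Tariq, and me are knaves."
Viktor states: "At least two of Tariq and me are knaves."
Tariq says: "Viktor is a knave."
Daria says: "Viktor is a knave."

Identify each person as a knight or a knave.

Consider Cyrus. Suppose Cyrus is a knave.
Then no assignment of the remaining roles makes every statement match its speaker's type — contradiction.
So Cyrus is a knight.
Consider Viktor. Suppose Viktor is a knight.
Then Viktor's own statement would have to be true, but it can't be — contradiction.
So Viktor is a knave.
With that fixed, Tariq's statement is true, so Tariq is a knight.
With that fixed, Daria's statement is true, so Daria is a knight.

Cyrus: knight, Viktor: knave, Tariq: knight, Daria: knight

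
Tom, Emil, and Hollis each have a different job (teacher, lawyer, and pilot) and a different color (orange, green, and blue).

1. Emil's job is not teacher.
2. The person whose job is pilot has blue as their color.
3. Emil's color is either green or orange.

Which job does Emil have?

lawyer

Clue 1 rules out teacher for Emil's job.
With clues 1–3, pilot is impossible for Emil's job.
That leaves lawyer.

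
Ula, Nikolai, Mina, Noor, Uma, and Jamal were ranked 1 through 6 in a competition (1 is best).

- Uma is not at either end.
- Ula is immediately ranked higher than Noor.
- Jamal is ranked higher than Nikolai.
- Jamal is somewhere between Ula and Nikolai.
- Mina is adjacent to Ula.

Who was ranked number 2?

Ula

With clues 1–4, Jamal, Mina, and Nikolai are ruled out for rank 2.
With clues 1–5, Noor and Uma are ruled out for rank 2.
So rank 2 is Ula.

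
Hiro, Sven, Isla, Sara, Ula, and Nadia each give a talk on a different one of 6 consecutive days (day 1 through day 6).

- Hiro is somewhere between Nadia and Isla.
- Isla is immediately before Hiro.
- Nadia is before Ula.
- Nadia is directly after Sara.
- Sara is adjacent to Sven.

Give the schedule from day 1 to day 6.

From clue 1: Hiro is in {2,3,4,5}.
From clues 1–3: Hiro is in {2,3,4}.
From clues 1–4: Hiro is in {2,3}.
From clues 1–5: Isla → day 1, Hiro → day 2, Sven → day 3, Sara → day 4, Nadia → day 5, Ula → day 6.

Isla, Hiro, Sven, Sara, Nadia, Ula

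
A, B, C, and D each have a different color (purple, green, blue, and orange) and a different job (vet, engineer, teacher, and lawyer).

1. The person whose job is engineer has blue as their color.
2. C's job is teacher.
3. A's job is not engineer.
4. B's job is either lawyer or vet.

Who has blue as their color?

With clues 1–2, C is impossible for the one with color blue.
With clues 1–3, A is impossible for the one with color blue.
With clues 1–4, B is impossible for the one with color blue.
That leaves D.

D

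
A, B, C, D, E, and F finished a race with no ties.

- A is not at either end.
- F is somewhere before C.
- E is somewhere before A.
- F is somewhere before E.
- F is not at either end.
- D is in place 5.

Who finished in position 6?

C

With clue 1, A is ruled out for place 6.
With clues 1–2, F is ruled out for place 6.
With clues 1–3, E is ruled out for place 6.
With clues 1–6, B and D are ruled out for place 6.
So place 6 is C.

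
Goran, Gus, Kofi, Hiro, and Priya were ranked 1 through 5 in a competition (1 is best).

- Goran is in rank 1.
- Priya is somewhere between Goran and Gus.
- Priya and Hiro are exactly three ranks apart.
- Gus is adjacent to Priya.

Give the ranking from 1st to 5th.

From clue 1: Goran → rank 1.
From clues 1–2: Gus is in {3,4,5}.
From clues 1–3: Priya → rank 2, Hiro → rank 5.
From clues 1–4: Gus → rank 3, Kofi → rank 4.

Goran, Priya, Gus, Kofi, Hiro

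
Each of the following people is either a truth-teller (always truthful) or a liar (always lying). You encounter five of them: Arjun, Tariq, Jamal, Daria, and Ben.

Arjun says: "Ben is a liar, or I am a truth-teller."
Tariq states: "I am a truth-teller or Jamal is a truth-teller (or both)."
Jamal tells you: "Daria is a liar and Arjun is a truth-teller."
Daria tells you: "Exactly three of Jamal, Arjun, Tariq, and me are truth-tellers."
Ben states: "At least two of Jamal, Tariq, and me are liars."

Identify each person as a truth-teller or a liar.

Arjun: liar, Tariq: liar, Jamal: liar, Daria: liar, Ben: truth-teller

Consider Arjun. Suppose Arjun is a truth-teller.
Then no assignment of the remaining roles makes every statement match its speaker's type — contradiction.
So Arjun is a liar.
With that fixed, Jamal's statement is false, so Jamal is a liar.
With that fixed, Daria's statement is false, so Daria is a liar.
Consider Tariq. Suppose Tariq is a truth-teller.
Then whichever role Ben has, Ben's statement has the wrong truth value — contradiction.
So Tariq is a liar.
With that fixed, Ben's statement is true, so Ben is a truth-teller.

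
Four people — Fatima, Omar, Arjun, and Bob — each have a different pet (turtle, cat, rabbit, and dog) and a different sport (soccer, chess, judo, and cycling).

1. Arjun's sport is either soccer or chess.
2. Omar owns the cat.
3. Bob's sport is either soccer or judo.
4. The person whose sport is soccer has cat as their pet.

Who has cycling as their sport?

Fatima

Clue 1 rules out Arjun for the one with sport cycling.
With clues 1–3, Bob is impossible for the one with sport cycling.
With clues 1–4, Omar is impossible for the one with sport cycling.
That leaves Fatima.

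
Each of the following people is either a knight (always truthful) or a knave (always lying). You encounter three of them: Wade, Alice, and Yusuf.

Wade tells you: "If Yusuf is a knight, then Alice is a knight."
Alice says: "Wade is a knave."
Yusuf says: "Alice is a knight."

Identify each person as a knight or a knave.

Consider Wade. Suppose Wade is a knave.
Then no assignment of the remaining roles makes every statement match its speaker's type — contradiction.
So Wade is a knight.
With that fixed, Alice's statement is false, so Alice is a knave.
With that fixed, Yusuf's statement is false, so Yusuf is a knave.

Wade: knight, Alice: knave, Yusuf: knave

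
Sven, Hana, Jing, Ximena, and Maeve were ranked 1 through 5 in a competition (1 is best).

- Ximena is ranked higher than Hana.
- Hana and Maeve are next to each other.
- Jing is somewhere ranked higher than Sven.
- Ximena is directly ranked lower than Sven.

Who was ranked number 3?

Ximena

With clues 1–3, Jing is ruled out for rank 3.
With clues 1–4, Hana, Maeve, and Sven are ruled out for rank 3.
So rank 3 is Ximena.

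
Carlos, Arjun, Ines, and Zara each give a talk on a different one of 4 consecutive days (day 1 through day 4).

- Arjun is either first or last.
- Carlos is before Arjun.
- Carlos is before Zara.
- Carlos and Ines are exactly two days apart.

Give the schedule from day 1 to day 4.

From clue 1: Arjun is in {1,4}.
From clues 1–2: Arjun → day 4.
From clues 1–3: Carlos is in {1,2}.
From clues 1–4: Carlos → day 1, Zara → day 2, Ines → day 3.

Carlos, Zara, Ines, Arjun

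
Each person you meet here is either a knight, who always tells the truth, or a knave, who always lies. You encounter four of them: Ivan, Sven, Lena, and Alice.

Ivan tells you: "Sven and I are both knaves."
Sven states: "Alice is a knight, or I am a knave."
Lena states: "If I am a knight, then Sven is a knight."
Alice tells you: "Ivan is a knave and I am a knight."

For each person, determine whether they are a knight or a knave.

Consider Ivan. Suppose Ivan is a knight.
Then Ivan's own statement would have to be true, but it can't be — contradiction.
So Ivan is a knave.
Consider Sven. Suppose Sven is a knave.
Then Ivan's statement comes out true, contradicting Ivan being a knave.
So Sven is a knight.
With that fixed, Lena's statement is true, so Lena is a knight.
Consider Alice. Suppose Alice is a knave.
Then Sven's statement comes out false, contradicting Sven being a knight.
So Alice is a knight.

Ivan: knave, Sven: knight, Lena: knight, Alice: knight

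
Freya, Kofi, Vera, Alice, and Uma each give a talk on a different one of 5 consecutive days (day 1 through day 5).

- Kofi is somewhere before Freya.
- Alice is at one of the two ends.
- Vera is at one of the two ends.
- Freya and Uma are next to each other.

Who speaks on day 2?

Kofi

With clues 1–2, Alice is ruled out for day 2.
With clues 1–3, Freya and Vera are ruled out for day 2.
With clues 1–4, Uma is ruled out for day 2.
So day 2 is Kofi.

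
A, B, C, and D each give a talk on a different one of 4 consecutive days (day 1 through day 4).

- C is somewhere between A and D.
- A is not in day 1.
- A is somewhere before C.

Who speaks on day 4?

D

With clue 1, C is ruled out for day 4.
With clues 1–3, A and B are ruled out for day 4.
So day 4 is D.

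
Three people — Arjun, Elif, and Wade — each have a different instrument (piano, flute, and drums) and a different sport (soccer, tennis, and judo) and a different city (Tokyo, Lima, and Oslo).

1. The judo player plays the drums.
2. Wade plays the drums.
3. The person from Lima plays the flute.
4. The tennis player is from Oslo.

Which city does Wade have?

Tokyo

With clues 1–3, Lima is impossible for Wade's city.
With clues 1–4, Oslo is impossible for Wade's city.
That leaves Tokyo.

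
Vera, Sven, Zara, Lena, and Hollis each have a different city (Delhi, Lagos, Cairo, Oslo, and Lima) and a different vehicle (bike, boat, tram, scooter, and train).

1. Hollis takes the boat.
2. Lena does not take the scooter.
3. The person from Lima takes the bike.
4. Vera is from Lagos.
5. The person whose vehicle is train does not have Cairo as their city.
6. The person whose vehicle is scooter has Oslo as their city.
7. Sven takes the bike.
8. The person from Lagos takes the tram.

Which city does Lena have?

With clues 1–4, Lagos is impossible for Lena's city.
With clues 1–6, Oslo is impossible for Lena's city.
With clues 1–7, Lima is impossible for Lena's city.
With clues 1–8, Cairo is impossible for Lena's city.
That leaves Delhi.

Delhi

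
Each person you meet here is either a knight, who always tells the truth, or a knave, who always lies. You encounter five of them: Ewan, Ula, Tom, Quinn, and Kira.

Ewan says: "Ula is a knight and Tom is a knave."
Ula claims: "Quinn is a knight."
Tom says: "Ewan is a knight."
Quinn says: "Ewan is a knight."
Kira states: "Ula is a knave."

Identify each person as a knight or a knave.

Consider Ewan. Suppose Ewan is a knight.
Then no assignment of the remaining roles makes every statement match its speaker's type — contradiction.
So Ewan is a knave.
With that fixed, Tom's statement is false, so Tom is a knave.
With that fixed, Quinn's statement is false, so Quinn is a knave.
With that fixed, Ula's statement is false, so Ula is a knave.
With that fixed, Kira's statement is true, so Kira is a knight.

Ewan: knave, Ula: knave, Tom: knave, Quinn: knave, Kira: knight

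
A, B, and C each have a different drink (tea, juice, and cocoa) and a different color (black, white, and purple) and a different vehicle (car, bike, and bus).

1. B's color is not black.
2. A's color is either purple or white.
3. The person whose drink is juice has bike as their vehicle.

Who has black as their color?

Clue 1 rules out B for the one with color black.
With clues 1–2, A is impossible for the one with color black.
That leaves C.

C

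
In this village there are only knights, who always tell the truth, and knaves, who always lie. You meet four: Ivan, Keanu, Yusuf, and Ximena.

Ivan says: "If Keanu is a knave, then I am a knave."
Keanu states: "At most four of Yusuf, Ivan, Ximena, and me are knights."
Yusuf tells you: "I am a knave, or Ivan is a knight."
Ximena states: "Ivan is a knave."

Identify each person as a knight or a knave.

Ivan: knight, Keanu: knight, Yusuf: knight, Ximena: knave

Regardless of anyone's role, Keanu's statement is true, so Keanu is a knight.
With that fixed, Ivan's statement is true, so Ivan is a knight.
With that fixed, Yusuf's statement is true, so Yusuf is a knight.
With that fixed, Ximena's statement is false, so Ximena is a knave.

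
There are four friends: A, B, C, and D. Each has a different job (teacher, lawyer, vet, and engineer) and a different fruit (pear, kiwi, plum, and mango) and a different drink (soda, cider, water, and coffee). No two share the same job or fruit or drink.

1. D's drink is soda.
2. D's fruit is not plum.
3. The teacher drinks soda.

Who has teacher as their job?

D

With clues 1–3, A, B, and C are impossible for the one with job teacher.
That leaves D.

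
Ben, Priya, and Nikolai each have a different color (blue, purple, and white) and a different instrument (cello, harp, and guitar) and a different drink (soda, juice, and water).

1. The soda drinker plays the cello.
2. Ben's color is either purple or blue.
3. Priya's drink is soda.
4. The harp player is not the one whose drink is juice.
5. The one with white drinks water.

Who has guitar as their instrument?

Ben

With clues 1–3, Priya is impossible for the one with instrument guitar.
With clues 1–5, Nikolai is impossible for the one with instrument guitar.
That leaves Ben.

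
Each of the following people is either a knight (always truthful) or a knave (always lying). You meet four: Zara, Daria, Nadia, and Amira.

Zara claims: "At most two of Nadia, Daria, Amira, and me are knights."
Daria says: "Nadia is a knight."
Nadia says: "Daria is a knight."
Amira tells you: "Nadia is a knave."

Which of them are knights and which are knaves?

Zara: knight, Daria: knave, Nadia: knave, Amira: knight

Consider Zara. Suppose Zara is a knave.
Then no assignment of the remaining roles makes every statement match its speaker's type — contradiction.
So Zara is a knight.
Consider Daria. Suppose Daria is a knight.
Then no assignment of the remaining roles makes every statement match its speaker's type — contradiction.
So Daria is a knave.
With that fixed, Nadia's statement is false, so Nadia is a knave.
With that fixed, Amira's statement is true, so Amira is a knight.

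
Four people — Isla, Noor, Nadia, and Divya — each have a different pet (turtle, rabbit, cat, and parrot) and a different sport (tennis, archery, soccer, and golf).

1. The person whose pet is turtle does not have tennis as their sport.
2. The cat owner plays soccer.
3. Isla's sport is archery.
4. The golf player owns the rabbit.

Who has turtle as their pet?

With clues 1–4, Divya, Nadia, and Noor are impossible for the one with pet turtle.
That leaves Isla.

Isla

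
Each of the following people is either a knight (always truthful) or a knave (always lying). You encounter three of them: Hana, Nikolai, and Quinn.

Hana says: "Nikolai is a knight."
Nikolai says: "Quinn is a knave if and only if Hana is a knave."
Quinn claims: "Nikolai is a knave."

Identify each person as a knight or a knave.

Consider Hana. Suppose Hana is a knight.
Then no assignment of the remaining roles makes every statement match its speaker's type — contradiction.
So Hana is a knave.
Consider Nikolai. Suppose Nikolai is a knight.
Then Hana's statement comes out true, contradicting Hana being a knave.
So Nikolai is a knave.
With that fixed, Quinn's statement is true, so Quinn is a knight.

Hana: knave, Nikolai: knave, Quinn: knight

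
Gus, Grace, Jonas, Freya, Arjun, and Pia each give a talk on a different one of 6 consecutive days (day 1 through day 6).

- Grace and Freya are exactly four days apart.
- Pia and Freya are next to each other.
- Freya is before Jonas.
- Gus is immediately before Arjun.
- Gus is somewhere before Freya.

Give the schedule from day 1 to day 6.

From clue 1: Grace is in {1,2,5,6}.
From clues 1–3: Grace is in {1,5,6}.
From clues 1–4: Gus is in {2,3,4}.
From clues 1–5: Grace → day 1, Gus → day 2, Arjun → day 3, Pia → day 4, Freya → day 5, Jonas → day 6.

Grace, Gus, Arjun, Pia, Freya, Jonas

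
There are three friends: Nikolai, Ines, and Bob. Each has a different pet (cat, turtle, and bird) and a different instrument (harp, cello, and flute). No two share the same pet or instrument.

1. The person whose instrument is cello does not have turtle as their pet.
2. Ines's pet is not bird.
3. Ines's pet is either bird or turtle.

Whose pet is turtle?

Ines

With clues 1–3, Bob and Nikolai are impossible for the one with pet turtle.
That leaves Ines.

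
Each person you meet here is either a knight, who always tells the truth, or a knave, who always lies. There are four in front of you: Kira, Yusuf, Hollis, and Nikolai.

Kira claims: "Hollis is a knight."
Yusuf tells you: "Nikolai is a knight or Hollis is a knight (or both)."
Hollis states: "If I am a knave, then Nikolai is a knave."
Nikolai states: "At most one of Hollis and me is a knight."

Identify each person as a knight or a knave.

Consider Kira. Suppose Kira is a knight.
Then no assignment of the remaining roles makes every statement match its speaker's type — contradiction.
So Kira is a knave.
Consider Yusuf. Suppose Yusuf is a knave.
Then no assignment of the remaining roles makes every statement match its speaker's type — contradiction.
So Yusuf is a knight.
Consider Hollis. Suppose Hollis is a knight.
Then Kira's statement comes out true, contradicting Kira being a knave.
So Hollis is a knave.
With that fixed, Nikolai's statement is true, so Nikolai is a knight.

Kira: knave, Yusuf: knight, Hollis: knave, Nikolai: knight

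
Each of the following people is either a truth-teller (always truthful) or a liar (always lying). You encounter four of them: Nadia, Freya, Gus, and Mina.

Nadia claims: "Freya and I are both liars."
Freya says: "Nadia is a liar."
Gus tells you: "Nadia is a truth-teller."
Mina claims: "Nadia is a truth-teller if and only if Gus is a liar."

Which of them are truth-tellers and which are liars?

Consider Nadia. Suppose Nadia is a truth-teller.
Then Nadia's own statement would have to be true, but it can't be — contradiction.
So Nadia is a liar.
With that fixed, Freya's statement is true, so Freya is a truth-teller.
With that fixed, Gus's statement is false, so Gus is a liar.
With that fixed, Mina's statement is false, so Mina is a liar.

Nadia: liar, Freya: truth-teller, Gus: liar, Mina: liar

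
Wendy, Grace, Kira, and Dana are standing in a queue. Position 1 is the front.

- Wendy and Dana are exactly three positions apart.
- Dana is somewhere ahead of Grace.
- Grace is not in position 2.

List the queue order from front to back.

Dana, Kira, Grace, Wendy

From clue 1: Wendy is in {1,4}.
From clues 1–2: Dana → position 1, Wendy → position 4.
From clues 1–3: Kira → position 2, Grace → position 3.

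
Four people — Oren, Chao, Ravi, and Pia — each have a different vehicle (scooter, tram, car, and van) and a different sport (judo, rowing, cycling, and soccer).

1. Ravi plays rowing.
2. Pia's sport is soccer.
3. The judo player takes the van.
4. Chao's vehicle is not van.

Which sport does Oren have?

judo

Clue 1 rules out rowing for Oren's sport.
With clues 1–2, soccer is impossible for Oren's sport.
With clues 1–4, cycling is impossible for Oren's sport.
That leaves judo.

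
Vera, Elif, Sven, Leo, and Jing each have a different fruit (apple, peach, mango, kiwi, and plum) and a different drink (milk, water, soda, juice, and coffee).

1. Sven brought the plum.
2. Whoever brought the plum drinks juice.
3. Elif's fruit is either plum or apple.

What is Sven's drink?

With clues 1–2, coffee, milk, soda, and water are impossible for Sven's drink.
That leaves juice.

juice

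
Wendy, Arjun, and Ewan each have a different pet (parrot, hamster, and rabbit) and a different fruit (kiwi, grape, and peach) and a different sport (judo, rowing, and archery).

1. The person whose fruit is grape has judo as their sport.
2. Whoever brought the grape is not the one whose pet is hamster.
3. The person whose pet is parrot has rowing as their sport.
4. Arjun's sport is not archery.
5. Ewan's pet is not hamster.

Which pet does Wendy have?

With clues 1–5, parrot and rabbit are impossible for Wendy's pet.
That leaves hamster.

hamster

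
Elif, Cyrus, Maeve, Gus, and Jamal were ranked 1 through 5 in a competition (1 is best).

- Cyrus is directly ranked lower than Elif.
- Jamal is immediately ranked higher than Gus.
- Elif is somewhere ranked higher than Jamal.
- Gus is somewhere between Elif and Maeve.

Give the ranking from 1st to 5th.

Elif, Cyrus, Jamal, Gus, Maeve

From clue 1: Elif is in {1,2,3,4}.
From clues 1–2: Maeve is in {1,3,5}.
From clues 1–3: Elif is in {1,2}.
From clues 1–4: Elif → rank 1, Cyrus → rank 2, Jamal → rank 3, Gus → rank 4, Maeve → rank 5.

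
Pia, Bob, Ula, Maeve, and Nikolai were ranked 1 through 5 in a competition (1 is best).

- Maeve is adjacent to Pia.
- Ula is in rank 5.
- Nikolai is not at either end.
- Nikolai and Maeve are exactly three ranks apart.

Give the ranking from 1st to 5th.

Maeve, Pia, Bob, Nikolai, Ula

From clues 1–2: Ula → rank 5.
From clues 1–3: Bob is in {1,3,4}.
From clues 1–4: Maeve → rank 1, Pia → rank 2, Bob → rank 3, Nikolai → rank 4.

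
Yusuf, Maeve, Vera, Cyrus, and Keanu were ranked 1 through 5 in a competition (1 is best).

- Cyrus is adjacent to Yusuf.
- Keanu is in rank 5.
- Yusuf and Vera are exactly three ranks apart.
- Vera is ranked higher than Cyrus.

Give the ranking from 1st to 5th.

From clues 1–2: Keanu → rank 5.
From clues 1–3: Yusuf is in {1,4}.
From clues 1–4: Vera → rank 1, Maeve → rank 2, Cyrus → rank 3, Yusuf → rank 4.

Vera, Maeve, Cyrus, Yusuf, Keanu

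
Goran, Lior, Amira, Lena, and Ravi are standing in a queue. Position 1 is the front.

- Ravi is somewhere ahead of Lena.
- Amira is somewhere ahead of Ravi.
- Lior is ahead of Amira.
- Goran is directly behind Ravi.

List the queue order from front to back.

From clue 1: Lena is in {2,3,4,5}.
From clues 1–2: Amira is in {1,2,3}.
From clues 1–3: Lior is in {1,2}.
From clues 1–4: Lior → position 1, Amira → position 2, Ravi → position 3, Goran → position 4, Lena → position 5.

Lior, Amira, Ravi, Goran, Lena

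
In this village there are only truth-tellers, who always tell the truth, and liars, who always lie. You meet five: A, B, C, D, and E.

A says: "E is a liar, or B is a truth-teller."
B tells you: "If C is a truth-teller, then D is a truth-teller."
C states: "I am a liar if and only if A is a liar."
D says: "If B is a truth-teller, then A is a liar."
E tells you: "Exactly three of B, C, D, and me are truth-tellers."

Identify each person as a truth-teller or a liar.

A: truth-teller, B: truth-teller, C: liar, D: liar, E: liar

Consider A. Suppose A is a liar.
Then whichever role C has, C's statement has the wrong truth value — contradiction.
So A is a truth-teller.
Consider B. Suppose B is a liar.
Then no assignment of the remaining roles makes every statement match its speaker's type — contradiction.
So B is a truth-teller.
With that fixed, D's statement is false, so D is a liar.
Consider C. Suppose C is a truth-teller.
Then B's statement comes out false, contradicting B being a truth-teller.
So C is a liar.
With that fixed, E's statement is false, so E is a liar.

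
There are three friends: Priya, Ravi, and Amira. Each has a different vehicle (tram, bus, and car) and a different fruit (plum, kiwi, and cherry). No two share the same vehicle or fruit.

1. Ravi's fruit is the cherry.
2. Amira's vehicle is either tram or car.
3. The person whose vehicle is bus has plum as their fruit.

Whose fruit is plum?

Clue 1 rules out Ravi for the one with fruit plum.
With clues 1–3, Amira is impossible for the one with fruit plum.
That leaves Priya.

Priya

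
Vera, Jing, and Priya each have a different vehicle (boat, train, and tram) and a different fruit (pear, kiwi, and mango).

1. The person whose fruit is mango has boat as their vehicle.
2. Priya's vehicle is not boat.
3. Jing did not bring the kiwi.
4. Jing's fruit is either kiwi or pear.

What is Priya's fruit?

kiwi

With clues 1–2, mango is impossible for Priya's fruit.
With clues 1–4, pear is impossible for Priya's fruit.
That leaves kiwi.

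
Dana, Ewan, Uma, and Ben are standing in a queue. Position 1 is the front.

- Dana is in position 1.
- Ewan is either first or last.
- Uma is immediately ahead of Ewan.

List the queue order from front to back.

Dana, Ben, Uma, Ewan

From clue 1: Dana → position 1.
From clues 1–2: Ewan → position 4.
From clues 1–3: Ben → position 2, Uma → position 3.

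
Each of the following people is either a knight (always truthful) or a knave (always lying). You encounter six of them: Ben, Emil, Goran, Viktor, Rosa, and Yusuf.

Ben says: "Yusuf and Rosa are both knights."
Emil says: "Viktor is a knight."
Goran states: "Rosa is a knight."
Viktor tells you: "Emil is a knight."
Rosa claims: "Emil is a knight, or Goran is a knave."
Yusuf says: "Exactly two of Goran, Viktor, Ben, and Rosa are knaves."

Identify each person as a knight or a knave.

Ben: knave, Emil: knight, Goran: knight, Viktor: knight, Rosa: knight, Yusuf: knave

Consider Ben. Suppose Ben is a knight.
Then no assignment of the remaining roles makes every statement match its speaker's type — contradiction.
So Ben is a knave.
Consider Emil. Suppose Emil is a knave.
Then no assignment of the remaining roles makes every statement match its speaker's type — contradiction.
So Emil is a knight.
With that fixed, Viktor's statement is true, so Viktor is a knight.
With that fixed, Rosa's statement is true, so Rosa is a knight.
With that fixed, Goran's statement is true, so Goran is a knight.
With that fixed, Yusuf's statement is false, so Yusuf is a knave.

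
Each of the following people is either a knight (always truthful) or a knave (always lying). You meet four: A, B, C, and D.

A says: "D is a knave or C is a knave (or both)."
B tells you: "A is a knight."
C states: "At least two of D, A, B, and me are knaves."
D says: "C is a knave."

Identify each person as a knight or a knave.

Consider A. Suppose A is a knave.
Then no assignment of the remaining roles makes every statement match its speaker's type — contradiction.
So A is a knight.
With that fixed, B's statement is true, so B is a knight.
Consider C. Suppose C is a knight.
Then C's own statement would have to be true, but it can't be — contradiction.
So C is a knave.
With that fixed, D's statement is true, so D is a knight.

A: knight, B: knight, C: knave, D: knight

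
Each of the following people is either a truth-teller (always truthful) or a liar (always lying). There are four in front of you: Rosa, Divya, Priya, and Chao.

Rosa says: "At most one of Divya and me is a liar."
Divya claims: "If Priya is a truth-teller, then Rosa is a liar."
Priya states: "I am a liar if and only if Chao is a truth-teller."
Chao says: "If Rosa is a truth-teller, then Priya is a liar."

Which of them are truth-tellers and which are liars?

Rosa: truth-teller, Divya: liar, Priya: truth-teller, Chao: liar

Consider Rosa. Suppose Rosa is a liar.
Then no assignment of the remaining roles makes every statement match its speaker's type — contradiction.
So Rosa is a truth-teller.
Consider Divya. Suppose Divya is a truth-teller.
Then no assignment of the remaining roles makes every statement match its speaker's type — contradiction.
So Divya is a liar.
Consider Priya. Suppose Priya is a liar.
Then Divya's statement comes out true, contradicting Divya being a liar.
So Priya is a truth-teller.
With that fixed, Chao's statement is false, so Chao is a liar.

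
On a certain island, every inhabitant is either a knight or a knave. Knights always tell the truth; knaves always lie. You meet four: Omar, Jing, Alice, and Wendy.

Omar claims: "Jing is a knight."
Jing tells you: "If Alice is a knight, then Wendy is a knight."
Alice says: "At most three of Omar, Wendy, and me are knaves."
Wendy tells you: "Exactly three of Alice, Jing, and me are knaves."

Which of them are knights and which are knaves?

Regardless of anyone's role, Alice's statement is true, so Alice is a knight.
With that fixed, Wendy's statement is false, so Wendy is a knave.
With that fixed, Jing's statement is false, so Jing is a knave.
With that fixed, Omar's statement is false, so Omar is a knave.

Omar: knave, Jing: knave, Alice: knight, Wendy: knave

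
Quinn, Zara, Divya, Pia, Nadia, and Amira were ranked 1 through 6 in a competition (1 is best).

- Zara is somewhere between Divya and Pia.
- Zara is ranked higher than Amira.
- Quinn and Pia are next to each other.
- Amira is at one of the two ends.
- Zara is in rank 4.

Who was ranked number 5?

Divya

With clues 1–2, Zara is ruled out for rank 5.
With clues 1–4, Amira is ruled out for rank 5.
With clues 1–5, Nadia, Pia, and Quinn are ruled out for rank 5.
So rank 5 is Divya.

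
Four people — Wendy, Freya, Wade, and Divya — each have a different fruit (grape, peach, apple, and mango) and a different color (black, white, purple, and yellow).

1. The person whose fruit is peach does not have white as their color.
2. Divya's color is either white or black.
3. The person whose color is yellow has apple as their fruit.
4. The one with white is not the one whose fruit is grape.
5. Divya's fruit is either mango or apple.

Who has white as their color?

Divya

With clues 1–5, Freya, Wade, and Wendy are impossible for the one with color white.
That leaves Divya.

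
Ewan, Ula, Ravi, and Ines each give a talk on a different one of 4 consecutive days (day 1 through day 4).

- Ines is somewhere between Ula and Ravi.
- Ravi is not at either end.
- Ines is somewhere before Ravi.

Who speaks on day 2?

With clues 1–2, Ewan and Ula are ruled out for day 2.
With clues 1–3, Ravi is ruled out for day 2.
So day 2 is Ines.

Ines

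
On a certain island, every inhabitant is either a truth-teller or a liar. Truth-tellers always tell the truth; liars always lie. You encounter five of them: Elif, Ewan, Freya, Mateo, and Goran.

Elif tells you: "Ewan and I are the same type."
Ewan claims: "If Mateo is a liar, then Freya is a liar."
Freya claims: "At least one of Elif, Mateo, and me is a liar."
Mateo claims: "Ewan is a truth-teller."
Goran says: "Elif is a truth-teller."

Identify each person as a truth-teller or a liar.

Consider Elif. Suppose Elif is a truth-teller.
Then no assignment of the remaining roles makes every statement match its speaker's type — contradiction.
So Elif is a liar.
With that fixed, Freya's statement is true, so Freya is a truth-teller.
With that fixed, Goran's statement is false, so Goran is a liar.
Consider Ewan. Suppose Ewan is a liar.
Then Elif's statement comes out true, contradicting Elif being a liar.
So Ewan is a truth-teller.
With that fixed, Mateo's statement is true, so Mateo is a truth-teller.

Elif: liar, Ewan: truth-teller, Freya: truth-teller, Mateo: truth-teller, Goran: liar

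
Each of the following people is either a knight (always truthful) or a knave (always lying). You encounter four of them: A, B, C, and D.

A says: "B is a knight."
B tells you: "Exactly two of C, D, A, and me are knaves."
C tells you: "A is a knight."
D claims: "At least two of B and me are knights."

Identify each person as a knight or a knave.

Consider A. Suppose A is a knight.
Then no assignment of the remaining roles makes every statement match its speaker's type — contradiction.
So A is a knave.
With that fixed, C's statement is false, so C is a knave.
Consider B. Suppose B is a knight.
Then A's statement comes out true, contradicting A being a knave.
So B is a knave.
With that fixed, D's statement is false, so D is a knave.

A: knave, B: knave, C: knave, D: knave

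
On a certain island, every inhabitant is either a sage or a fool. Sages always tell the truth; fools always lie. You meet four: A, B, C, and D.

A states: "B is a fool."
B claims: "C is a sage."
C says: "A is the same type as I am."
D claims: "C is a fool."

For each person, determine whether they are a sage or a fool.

Consider A. Suppose A is a fool.
Then whichever role C has, C's statement has the wrong truth value — contradiction.
So A is a sage.
Consider B. Suppose B is a sage.
Then A's statement comes out false, contradicting A being a sage.
So B is a fool.
Consider C. Suppose C is a sage.
Then B's statement comes out true, contradicting B being a fool.
So C is a fool.
With that fixed, D's statement is true, so D is a sage.

A: sage, B: fool, C: fool, D: sage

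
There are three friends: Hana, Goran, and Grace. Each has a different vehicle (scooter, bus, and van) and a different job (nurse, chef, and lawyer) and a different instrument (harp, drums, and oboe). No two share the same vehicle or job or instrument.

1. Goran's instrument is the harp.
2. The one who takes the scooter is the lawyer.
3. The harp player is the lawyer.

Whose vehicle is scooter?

With clues 1–3, Grace and Hana are impossible for the one with vehicle scooter.
That leaves Goran.

Goran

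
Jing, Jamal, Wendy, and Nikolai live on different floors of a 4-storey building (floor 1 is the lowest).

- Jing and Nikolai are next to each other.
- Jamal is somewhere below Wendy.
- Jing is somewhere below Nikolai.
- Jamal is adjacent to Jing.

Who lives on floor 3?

Nikolai

With clues 1–2, Wendy is ruled out for floor 3.
With clues 1–4, Jamal and Jing are ruled out for floor 3.
So floor 3 is Nikolai.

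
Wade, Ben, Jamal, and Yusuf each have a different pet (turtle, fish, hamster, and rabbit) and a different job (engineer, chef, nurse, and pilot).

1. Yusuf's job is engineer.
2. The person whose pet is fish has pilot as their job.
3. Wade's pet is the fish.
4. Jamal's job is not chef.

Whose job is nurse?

Jamal

Clue 1 rules out Yusuf for the one with job nurse.
With clues 1–3, Wade is impossible for the one with job nurse.
With clues 1–4, Ben is impossible for the one with job nurse.
That leaves Jamal.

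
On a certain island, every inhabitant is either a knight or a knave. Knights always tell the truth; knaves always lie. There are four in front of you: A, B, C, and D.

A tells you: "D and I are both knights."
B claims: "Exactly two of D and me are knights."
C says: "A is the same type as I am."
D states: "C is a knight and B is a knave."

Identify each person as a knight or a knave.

Consider A. Suppose A is a knave.
Then whichever role C has, C's statement has the wrong truth value — contradiction.
So A is a knight.
Consider B. Suppose B is a knight.
Then no assignment of the remaining roles makes every statement match its speaker's type — contradiction.
So B is a knave.
Consider C. Suppose C is a knave.
Then no assignment of the remaining roles makes every statement match its speaker's type — contradiction.
So C is a knight.
With that fixed, D's statement is true, so D is a knight.

A: knight, B: knave, C: knight, D: knight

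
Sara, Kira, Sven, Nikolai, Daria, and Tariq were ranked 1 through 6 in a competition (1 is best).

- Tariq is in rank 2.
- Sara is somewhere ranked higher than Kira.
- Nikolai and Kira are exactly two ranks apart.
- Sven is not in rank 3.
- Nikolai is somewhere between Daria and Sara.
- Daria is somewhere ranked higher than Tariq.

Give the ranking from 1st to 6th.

Daria, Tariq, Nikolai, Sara, Kira, Sven

From clue 1: Tariq → rank 2.
From clues 1–2: Sara is in {1,3,4,5}.
From clues 1–5: Kira is in {3,5,6}.
From clues 1–6: Daria → rank 1, Nikolai → rank 3, Sara → rank 4, Kira → rank 5, Sven → rank 6.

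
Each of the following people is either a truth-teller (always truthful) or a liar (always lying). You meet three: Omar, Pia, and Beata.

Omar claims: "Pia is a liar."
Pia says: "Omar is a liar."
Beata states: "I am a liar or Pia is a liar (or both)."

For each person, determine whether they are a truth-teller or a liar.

Omar: truth-teller, Pia: liar, Beata: truth-teller

Consider Omar. Suppose Omar is a liar.
Then no assignment of the remaining roles makes every statement match its speaker's type — contradiction.
So Omar is a truth-teller.
With that fixed, Pia's statement is false, so Pia is a liar.
With that fixed, Beata's statement is true, so Beata is a truth-teller.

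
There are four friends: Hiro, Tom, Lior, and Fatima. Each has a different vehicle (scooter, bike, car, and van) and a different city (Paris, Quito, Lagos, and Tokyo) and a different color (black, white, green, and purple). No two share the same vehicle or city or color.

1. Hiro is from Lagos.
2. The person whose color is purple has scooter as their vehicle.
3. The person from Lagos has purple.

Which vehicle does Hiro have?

scooter

With clues 1–3, bike, car, and van are impossible for Hiro's vehicle.
That leaves scooter.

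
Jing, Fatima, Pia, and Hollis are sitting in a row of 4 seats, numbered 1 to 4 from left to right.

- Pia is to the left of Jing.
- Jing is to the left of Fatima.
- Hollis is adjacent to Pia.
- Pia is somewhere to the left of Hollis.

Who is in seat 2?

With clues 1–2, Fatima is ruled out for seat 2.
With clues 1–3, Jing is ruled out for seat 2.
With clues 1–4, Pia is ruled out for seat 2.
So seat 2 is Hollis.

Hollis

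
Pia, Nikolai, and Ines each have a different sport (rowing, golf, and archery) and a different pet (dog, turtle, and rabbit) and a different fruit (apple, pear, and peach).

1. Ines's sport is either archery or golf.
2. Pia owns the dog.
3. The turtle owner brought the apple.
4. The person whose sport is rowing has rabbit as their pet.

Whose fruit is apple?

Ines

With clues 1–3, Pia is impossible for the one with fruit apple.
With clues 1–4, Nikolai is impossible for the one with fruit apple.
That leaves Ines.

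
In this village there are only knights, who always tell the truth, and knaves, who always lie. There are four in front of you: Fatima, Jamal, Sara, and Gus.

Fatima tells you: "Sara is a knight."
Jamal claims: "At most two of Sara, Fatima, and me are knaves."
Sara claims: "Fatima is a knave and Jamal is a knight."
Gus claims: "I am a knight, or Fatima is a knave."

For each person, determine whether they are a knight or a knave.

Fatima: knave, Jamal: knave, Sara: knave, Gus: knight

Consider Fatima. Suppose Fatima is a knight.
Then no assignment of the remaining roles makes every statement match its speaker's type — contradiction.
So Fatima is a knave.
With that fixed, Gus's statement is true, so Gus is a knight.
Consider Jamal. Suppose Jamal is a knight.
Then no assignment of the remaining roles makes every statement match its speaker's type — contradiction.
So Jamal is a knave.
With that fixed, Sara's statement is false, so Sara is a knave.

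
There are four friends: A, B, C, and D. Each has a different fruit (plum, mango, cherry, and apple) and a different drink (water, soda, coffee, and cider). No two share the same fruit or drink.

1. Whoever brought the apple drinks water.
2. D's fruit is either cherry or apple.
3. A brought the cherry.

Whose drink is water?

With clues 1–3, A, B, and C are impossible for the one with drink water.
That leaves D.

D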